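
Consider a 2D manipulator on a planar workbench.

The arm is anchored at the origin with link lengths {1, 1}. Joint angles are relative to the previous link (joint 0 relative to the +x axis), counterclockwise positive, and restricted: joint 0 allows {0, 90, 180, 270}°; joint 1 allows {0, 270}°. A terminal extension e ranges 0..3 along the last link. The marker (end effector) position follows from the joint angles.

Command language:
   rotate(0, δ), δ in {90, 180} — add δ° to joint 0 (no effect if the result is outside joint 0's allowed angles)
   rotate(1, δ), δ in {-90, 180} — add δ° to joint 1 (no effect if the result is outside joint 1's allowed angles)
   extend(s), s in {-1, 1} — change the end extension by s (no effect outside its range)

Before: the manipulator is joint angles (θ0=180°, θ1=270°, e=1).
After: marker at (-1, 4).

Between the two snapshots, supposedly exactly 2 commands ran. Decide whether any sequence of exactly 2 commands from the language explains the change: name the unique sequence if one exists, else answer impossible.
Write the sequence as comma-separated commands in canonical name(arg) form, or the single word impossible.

extend(1), extend(1)

start: joint angles (θ0=180°, θ1=270°, e=1)
[1] after extend(1): joint angles (θ0=180°, θ1=270°, e=2)
[2] after extend(1): joint angles (θ0=180°, θ1=270°, e=3)
no other 2-command option fits: unique.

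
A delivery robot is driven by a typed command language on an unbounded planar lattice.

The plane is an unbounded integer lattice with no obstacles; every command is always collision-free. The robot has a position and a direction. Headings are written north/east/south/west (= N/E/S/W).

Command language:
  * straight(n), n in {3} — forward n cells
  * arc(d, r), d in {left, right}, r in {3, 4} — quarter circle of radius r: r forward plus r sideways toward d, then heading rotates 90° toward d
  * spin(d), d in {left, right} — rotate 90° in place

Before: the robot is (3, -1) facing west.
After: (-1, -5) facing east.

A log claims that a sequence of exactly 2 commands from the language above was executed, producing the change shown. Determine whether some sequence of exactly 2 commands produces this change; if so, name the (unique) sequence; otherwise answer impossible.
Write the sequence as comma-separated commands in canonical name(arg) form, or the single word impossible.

arc(left, 4), spin(left)

key: cell and facing (now E) both changed — the 2 commands mix motion and turning
from: (3, -1) facing west
1. arc(left, 4) → (-1, -5) facing south
2. spin(left) → (-1, -5) facing east
uniquely the one of 49 2-step routes that fits.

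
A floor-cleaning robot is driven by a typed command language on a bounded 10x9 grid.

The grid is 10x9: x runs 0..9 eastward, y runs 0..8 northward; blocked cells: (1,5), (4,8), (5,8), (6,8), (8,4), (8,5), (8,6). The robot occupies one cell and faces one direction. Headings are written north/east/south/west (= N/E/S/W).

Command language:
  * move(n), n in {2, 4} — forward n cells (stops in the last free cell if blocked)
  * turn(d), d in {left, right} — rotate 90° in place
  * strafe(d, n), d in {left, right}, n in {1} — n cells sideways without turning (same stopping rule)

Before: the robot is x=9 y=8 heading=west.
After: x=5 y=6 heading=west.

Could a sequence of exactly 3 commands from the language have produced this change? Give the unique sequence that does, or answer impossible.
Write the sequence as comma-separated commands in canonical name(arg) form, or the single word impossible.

key: still facing W at the end — nothing in the sequence rotates
begin: x=9 y=8 heading=west
step 1 (strafe(left, 1)): x=9 y=7 heading=west
step 2 (move(4)): x=5 y=7 heading=west
step 3 (strafe(left, 1)): x=5 y=6 heading=west
uniquely the one of 216 3-step routes that fits.

strafe(left, 1), move(4), strafe(left, 1)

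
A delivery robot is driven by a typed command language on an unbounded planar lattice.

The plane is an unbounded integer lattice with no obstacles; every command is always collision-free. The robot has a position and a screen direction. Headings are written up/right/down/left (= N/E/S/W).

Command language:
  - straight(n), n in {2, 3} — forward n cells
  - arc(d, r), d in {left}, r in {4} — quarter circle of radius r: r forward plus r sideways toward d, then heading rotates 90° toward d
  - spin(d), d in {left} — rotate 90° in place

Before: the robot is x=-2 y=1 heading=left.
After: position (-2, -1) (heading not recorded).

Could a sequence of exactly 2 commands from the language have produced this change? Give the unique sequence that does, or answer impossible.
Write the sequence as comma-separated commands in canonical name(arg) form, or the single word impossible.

key: order matters: swapping spin(left) and straight(2) lands elsewhere
t0: x=-2 y=1 heading=left
t=1 spin(left) ⇒ x=-2 y=1 heading=down
t=2 straight(2) ⇒ x=-2 y=-1 heading=down
no rival 2-sequence matches.

spin(left), straight(2)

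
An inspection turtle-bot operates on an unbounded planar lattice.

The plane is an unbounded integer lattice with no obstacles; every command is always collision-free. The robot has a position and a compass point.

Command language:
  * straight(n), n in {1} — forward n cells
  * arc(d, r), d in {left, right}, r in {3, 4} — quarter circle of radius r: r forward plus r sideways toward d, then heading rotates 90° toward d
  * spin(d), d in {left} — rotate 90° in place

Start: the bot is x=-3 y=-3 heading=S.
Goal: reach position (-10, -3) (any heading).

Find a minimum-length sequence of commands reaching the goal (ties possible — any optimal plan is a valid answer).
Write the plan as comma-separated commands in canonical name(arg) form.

straight(1), arc(right, 3), arc(right, 4)

start: x=-3 y=-3 heading=S
1. straight(1) → x=-3 y=-4 heading=S
2. arc(right, 3) → x=-6 y=-7 heading=W
3. arc(right, 4) → x=-10 y=-3 heading=N
shorter routes all fall short; 3 is best.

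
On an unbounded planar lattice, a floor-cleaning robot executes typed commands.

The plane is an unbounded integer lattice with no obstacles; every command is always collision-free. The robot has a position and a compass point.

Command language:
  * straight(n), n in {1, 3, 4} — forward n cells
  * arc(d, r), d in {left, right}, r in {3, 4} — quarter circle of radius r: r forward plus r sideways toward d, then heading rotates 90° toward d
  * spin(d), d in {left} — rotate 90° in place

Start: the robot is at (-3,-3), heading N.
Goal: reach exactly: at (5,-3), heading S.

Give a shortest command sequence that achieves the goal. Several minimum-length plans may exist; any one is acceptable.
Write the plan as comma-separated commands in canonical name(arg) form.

arc(right, 4), arc(right, 4)

from: at (-3,-3), heading N
t=1 arc(right, 4) ⇒ at (1,1), heading E
t=2 arc(right, 4) ⇒ at (5,-3), heading S
nothing shorter than 2 reaches the goal.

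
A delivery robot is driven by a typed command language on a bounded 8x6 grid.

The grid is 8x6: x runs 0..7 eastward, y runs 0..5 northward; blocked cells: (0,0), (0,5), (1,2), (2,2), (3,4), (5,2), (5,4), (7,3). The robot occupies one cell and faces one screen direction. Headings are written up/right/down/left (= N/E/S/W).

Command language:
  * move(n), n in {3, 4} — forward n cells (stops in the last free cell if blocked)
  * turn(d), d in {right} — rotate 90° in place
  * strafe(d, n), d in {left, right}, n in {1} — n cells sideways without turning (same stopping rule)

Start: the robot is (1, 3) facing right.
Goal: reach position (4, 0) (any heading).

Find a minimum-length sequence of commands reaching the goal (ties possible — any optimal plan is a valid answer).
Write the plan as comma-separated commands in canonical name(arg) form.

move(3), turn(right), move(4)

initial: (1, 3) facing right
[1] after move(3): (4, 3) facing right
[2] after turn(right): (4, 3) facing down
[3] after move(4): (4, 0) facing down
shorter routes all fall short; 3 is best.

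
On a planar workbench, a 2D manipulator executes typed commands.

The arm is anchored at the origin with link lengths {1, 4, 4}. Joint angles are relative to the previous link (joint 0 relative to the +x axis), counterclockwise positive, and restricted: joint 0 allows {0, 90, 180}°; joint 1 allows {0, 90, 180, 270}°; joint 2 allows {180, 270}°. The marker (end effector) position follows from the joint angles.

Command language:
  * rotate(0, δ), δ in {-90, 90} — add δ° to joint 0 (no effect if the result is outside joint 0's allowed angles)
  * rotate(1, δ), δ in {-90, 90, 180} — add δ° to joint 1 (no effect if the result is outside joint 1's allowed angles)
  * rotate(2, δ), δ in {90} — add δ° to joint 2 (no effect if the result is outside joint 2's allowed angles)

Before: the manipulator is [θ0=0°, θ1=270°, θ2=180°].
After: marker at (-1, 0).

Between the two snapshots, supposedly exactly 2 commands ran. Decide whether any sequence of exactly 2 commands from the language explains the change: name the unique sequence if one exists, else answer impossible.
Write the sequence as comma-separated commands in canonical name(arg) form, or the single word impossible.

rotate(0, 90), rotate(0, 90)

initial: [θ0=0°, θ1=270°, θ2=180°]
1. rotate(0, 90) → [θ0=90°, θ1=270°, θ2=180°]
2. rotate(0, 90) → [θ0=180°, θ1=270°, θ2=180°]
no rival 2-sequence matches.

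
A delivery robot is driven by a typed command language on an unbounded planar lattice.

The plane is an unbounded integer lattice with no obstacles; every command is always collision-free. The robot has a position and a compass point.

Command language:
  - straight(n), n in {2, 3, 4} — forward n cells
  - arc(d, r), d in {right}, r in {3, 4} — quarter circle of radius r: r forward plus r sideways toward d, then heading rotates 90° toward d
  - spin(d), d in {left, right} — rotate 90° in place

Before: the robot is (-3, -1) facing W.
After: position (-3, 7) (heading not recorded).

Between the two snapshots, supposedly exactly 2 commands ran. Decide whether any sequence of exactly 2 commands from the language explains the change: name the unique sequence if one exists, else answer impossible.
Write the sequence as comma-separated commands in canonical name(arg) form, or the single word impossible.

arc(right, 4), arc(right, 4)

begin: (-3, -1) facing W
step 1 (arc(right, 4)): (-7, 3) facing N
step 2 (arc(right, 4)): (-3, 7) facing E
no rival 2-sequence matches.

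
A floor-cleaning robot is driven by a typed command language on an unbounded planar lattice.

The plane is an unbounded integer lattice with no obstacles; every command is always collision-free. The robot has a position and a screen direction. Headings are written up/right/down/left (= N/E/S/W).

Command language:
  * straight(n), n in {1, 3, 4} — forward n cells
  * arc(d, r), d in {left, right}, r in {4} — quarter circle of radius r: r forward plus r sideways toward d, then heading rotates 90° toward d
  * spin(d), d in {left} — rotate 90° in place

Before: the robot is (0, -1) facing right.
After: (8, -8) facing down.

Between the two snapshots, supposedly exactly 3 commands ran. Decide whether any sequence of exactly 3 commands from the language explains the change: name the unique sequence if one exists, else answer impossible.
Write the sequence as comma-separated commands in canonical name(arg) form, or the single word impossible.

straight(4), arc(right, 4), straight(3)

key: running straight(3) before straight(4) would end elsewhere — order is forced
from: (0, -1) facing right
t=1 straight(4) ⇒ (4, -1) facing right
t=2 arc(right, 4) ⇒ (8, -5) facing down
t=3 straight(3) ⇒ (8, -8) facing down
no other 3-command option fits: unique.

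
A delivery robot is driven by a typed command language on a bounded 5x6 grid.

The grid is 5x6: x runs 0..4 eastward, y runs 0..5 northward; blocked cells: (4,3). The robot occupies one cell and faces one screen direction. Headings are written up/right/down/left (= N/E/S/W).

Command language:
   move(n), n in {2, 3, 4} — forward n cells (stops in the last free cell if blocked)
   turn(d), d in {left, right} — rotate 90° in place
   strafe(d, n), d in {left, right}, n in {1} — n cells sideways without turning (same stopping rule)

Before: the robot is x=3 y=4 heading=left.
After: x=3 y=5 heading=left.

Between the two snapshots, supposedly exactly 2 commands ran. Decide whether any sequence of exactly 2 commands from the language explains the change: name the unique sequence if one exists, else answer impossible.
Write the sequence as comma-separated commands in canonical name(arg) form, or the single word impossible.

strafe(right, 1), strafe(right, 1)

key: the second strafe(right, 1) runs into the grid edge before its full distance
start: x=3 y=4 heading=left
t=1 strafe(right, 1) ⇒ x=3 y=5 heading=left
t=2 strafe(right, 1) ⇒ x=3 y=5 heading=left
all 49 alternatives checked — unique.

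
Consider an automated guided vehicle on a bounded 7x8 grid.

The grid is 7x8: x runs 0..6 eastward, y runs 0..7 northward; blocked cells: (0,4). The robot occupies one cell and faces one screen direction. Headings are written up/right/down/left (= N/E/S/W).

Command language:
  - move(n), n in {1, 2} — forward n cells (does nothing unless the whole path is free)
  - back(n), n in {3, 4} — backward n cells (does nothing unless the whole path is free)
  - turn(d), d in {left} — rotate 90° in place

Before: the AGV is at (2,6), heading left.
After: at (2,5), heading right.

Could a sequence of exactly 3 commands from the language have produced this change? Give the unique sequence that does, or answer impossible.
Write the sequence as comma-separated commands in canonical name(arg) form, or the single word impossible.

key: position moved to (2,5) AND the heading swung to E — translation plus rotation needed
t0: at (2,6), heading left
[1] after turn(left): at (2,6), heading down
[2] after move(1): at (2,5), heading down
[3] after turn(left): at (2,5), heading right
all 125 alternatives checked — unique.

turn(left), move(1), turn(left)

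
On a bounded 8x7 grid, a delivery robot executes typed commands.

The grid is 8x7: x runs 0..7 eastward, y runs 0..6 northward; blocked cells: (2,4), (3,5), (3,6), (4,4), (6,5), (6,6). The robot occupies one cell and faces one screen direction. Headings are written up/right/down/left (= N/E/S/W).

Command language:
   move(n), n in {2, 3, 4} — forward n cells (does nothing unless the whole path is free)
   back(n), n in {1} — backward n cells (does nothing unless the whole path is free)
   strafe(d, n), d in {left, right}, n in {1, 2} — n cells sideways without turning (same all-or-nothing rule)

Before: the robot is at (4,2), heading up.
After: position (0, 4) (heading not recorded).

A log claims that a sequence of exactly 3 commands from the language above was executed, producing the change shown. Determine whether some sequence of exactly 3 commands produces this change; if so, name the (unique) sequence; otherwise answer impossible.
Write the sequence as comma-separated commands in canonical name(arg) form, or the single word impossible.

strafe(left, 2), strafe(left, 2), move(2)

key: running move(2) before strafe(left, 2) would end elsewhere — order is forced
begin: at (4,2), heading up
[1] after strafe(left, 2): at (2,2), heading up
[2] after strafe(left, 2): at (0,2), heading up
[3] after move(2): at (0,4), heading up
all 512 alternatives checked — unique.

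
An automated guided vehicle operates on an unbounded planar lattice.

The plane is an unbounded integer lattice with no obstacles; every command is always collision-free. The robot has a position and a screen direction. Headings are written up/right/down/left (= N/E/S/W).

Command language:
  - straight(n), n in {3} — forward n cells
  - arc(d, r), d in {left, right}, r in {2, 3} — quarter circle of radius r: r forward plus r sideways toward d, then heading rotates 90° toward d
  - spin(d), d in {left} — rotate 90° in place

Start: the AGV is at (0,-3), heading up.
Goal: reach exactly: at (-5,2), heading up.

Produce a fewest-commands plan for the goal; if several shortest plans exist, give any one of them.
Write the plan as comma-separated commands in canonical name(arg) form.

arc(left, 2), arc(right, 3)

from: at (0,-3), heading up
step 1 (arc(left, 2)): at (-2,-1), heading left
step 2 (arc(right, 3)): at (-5,2), heading up
nothing shorter than 2 reaches the goal.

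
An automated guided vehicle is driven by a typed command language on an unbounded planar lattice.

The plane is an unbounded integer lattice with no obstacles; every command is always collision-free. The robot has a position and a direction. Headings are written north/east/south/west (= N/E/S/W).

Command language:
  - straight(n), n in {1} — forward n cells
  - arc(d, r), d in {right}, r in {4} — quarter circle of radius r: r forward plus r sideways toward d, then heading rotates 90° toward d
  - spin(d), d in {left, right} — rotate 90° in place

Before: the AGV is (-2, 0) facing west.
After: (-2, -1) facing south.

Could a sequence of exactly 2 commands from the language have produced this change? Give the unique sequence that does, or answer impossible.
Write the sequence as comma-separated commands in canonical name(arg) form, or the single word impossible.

spin(left), straight(1)

key: position moved to (-2,-1) AND the heading swung to S — translation plus rotation needed
t0: (-2, 0) facing west
t=1 spin(left) ⇒ (-2, 0) facing south
t=2 straight(1) ⇒ (-2, -1) facing south
all 16 alternatives checked — unique.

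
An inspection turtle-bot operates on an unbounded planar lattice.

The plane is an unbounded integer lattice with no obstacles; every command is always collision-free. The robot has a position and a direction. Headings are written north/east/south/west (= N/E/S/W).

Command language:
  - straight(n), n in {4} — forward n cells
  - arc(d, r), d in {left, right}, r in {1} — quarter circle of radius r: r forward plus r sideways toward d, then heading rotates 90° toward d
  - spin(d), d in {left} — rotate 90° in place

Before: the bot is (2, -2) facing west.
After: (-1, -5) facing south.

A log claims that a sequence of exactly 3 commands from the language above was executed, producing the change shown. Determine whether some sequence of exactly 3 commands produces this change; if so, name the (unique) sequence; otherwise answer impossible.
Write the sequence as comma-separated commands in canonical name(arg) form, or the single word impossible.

key: position moved to (-1,-5) AND the heading swung to S — translation plus rotation needed
initial: (2, -2) facing west
t=1 arc(left, 1) ⇒ (1, -3) facing south
t=2 arc(right, 1) ⇒ (0, -4) facing west
t=3 arc(left, 1) ⇒ (-1, -5) facing south
no rival 3-sequence matches.

arc(left, 1), arc(right, 1), arc(left, 1)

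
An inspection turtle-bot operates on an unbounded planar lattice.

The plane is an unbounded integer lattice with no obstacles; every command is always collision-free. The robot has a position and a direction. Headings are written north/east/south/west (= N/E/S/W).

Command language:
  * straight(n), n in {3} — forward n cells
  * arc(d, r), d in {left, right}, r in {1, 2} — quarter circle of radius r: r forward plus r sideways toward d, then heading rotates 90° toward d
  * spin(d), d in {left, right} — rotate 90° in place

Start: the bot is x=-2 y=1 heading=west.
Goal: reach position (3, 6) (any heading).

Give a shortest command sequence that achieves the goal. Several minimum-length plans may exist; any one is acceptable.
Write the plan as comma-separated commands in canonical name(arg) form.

spin(right), straight(3), arc(right, 2), straight(3)

begin: x=-2 y=1 heading=west
step 1 (spin(right)): x=-2 y=1 heading=north
step 2 (straight(3)): x=-2 y=4 heading=north
step 3 (arc(right, 2)): x=0 y=6 heading=east
step 4 (straight(3)): x=3 y=6 heading=east
nothing shorter than 4 reaches the goal.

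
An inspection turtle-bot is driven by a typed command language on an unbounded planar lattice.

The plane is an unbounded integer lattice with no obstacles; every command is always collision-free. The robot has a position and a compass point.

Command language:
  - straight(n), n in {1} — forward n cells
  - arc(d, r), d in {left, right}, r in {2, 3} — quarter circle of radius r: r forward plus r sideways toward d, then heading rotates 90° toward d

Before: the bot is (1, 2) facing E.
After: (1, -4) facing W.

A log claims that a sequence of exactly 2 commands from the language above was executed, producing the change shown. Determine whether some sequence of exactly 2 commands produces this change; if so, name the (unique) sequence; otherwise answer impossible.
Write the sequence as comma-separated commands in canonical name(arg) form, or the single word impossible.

arc(right, 3), arc(right, 3)

key: position moved to (1,-4) AND the heading swung to W — translation plus rotation needed
initial: (1, 2) facing E
1. arc(right, 3) → (4, -1) facing S
2. arc(right, 3) → (1, -4) facing W
no rival 2-sequence matches.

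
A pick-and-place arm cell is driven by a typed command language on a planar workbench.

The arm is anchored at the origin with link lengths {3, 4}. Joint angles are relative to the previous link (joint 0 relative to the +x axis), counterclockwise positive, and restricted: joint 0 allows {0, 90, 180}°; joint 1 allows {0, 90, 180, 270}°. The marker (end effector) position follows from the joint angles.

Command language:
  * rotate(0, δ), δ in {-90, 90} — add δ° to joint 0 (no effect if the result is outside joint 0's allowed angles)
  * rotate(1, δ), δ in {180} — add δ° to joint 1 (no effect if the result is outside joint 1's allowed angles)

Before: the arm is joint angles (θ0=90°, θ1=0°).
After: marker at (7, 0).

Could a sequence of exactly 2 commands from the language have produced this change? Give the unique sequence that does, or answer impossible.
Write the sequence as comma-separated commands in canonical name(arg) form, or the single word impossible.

rotate(0, -90), rotate(0, -90)

t0: joint angles (θ0=90°, θ1=0°)
t=1 rotate(0, -90) ⇒ joint angles (θ0=0°, θ1=0°)
t=2 rotate(0, -90) ⇒ joint angles (θ0=0°, θ1=0°)
no rival 2-sequence matches.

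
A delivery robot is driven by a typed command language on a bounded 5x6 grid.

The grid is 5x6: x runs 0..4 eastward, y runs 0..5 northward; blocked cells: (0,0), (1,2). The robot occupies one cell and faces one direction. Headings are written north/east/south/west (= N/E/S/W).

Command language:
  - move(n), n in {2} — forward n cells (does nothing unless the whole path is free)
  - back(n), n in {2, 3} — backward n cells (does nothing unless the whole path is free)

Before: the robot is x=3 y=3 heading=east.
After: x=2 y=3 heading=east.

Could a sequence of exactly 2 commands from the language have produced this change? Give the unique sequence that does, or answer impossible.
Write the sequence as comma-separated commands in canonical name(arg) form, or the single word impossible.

back(3), move(2)

key: order matters: swapping back(3) and move(2) lands elsewhere
begin: x=3 y=3 heading=east
[1] after back(3): x=0 y=3 heading=east
[2] after move(2): x=2 y=3 heading=east
no other 2-command option fits: unique.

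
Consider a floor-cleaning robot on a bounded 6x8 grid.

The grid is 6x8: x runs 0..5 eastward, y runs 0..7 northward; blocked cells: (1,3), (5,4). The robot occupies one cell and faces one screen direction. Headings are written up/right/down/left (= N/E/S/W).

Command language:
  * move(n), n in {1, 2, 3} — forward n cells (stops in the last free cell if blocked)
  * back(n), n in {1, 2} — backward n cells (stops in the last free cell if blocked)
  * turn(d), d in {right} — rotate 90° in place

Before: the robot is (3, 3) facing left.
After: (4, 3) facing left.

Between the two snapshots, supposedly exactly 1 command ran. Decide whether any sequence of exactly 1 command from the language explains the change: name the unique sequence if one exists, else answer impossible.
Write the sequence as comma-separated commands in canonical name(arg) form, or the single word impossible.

back(1)

key: heading stays W — the single command does not turn
begin: (3, 3) facing left
[1] after back(1): (4, 3) facing left
uniquely the one of 6 1-step routes that fits.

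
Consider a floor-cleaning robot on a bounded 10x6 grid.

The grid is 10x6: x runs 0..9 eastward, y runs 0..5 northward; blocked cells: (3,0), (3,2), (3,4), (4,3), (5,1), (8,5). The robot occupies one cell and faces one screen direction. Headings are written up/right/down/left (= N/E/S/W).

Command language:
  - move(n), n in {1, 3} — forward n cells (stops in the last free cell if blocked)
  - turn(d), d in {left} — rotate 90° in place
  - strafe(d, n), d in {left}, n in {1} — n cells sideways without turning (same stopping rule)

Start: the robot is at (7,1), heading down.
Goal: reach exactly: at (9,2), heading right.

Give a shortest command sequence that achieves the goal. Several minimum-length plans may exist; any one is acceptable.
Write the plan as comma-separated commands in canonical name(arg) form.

turn(left), move(3), strafe(left, 1)

start: at (7,1), heading down
t=1 turn(left) ⇒ at (7,1), heading right
t=2 move(3) ⇒ at (9,1), heading right
t=3 strafe(left, 1) ⇒ at (9,2), heading right
no 2-step plan works, so 3 is optimal.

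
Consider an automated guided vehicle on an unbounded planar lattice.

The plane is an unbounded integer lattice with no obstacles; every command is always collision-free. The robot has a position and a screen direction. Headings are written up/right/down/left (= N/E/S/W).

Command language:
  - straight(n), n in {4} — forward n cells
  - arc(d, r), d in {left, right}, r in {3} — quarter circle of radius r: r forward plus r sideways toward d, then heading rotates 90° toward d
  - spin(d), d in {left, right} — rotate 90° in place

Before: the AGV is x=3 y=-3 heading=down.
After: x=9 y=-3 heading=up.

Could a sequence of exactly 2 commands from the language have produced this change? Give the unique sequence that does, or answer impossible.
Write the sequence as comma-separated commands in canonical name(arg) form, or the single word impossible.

arc(left, 3), arc(left, 3)

key: cell and facing (now N) both changed — the 2 commands mix motion and turning
t0: x=3 y=-3 heading=down
step 1 (arc(left, 3)): x=6 y=-6 heading=right
step 2 (arc(left, 3)): x=9 y=-3 heading=up
uniquely the one of 25 2-step routes that fits.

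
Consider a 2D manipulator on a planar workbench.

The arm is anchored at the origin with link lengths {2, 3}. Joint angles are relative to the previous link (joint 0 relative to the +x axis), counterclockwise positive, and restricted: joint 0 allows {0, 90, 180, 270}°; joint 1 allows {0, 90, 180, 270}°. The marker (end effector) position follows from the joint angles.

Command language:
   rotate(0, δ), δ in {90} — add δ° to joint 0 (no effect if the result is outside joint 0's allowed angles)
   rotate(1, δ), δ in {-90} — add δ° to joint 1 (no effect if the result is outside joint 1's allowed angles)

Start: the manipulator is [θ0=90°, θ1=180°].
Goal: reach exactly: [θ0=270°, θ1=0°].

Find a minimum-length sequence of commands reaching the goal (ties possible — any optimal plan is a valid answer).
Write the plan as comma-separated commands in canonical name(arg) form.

rotate(0, 90), rotate(0, 90), rotate(1, -90), rotate(1, -90)

from: [θ0=90°, θ1=180°]
[1] after rotate(0, 90): [θ0=180°, θ1=180°]
[2] after rotate(0, 90): [θ0=270°, θ1=180°]
[3] after rotate(1, -90): [θ0=270°, θ1=90°]
[4] after rotate(1, -90): [θ0=270°, θ1=0°]
nothing shorter than 4 reaches the goal.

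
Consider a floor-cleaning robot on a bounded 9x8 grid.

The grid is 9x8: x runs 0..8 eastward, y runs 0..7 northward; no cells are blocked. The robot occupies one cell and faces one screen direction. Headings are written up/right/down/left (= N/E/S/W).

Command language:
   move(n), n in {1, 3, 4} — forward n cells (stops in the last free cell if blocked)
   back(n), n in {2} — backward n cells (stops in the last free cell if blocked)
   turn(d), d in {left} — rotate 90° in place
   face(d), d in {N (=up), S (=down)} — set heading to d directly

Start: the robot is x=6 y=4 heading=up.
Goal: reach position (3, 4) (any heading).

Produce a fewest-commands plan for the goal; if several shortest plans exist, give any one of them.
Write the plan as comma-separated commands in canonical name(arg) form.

turn(left), move(3)

t0: x=6 y=4 heading=up
[1] after turn(left): x=6 y=4 heading=left
[2] after move(3): x=3 y=4 heading=left
nothing shorter than 2 reaches the goal.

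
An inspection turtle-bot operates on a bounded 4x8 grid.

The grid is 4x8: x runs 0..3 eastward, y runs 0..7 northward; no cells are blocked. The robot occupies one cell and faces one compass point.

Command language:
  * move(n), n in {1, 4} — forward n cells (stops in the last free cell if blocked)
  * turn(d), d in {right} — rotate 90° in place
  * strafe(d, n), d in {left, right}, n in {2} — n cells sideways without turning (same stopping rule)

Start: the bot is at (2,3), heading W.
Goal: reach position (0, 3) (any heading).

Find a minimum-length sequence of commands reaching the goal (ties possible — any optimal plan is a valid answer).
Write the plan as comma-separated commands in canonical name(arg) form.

begin: at (2,3), heading W
[1] after move(4): at (0,3), heading W
minimal: 1 command(s), checked below 1.

move(4)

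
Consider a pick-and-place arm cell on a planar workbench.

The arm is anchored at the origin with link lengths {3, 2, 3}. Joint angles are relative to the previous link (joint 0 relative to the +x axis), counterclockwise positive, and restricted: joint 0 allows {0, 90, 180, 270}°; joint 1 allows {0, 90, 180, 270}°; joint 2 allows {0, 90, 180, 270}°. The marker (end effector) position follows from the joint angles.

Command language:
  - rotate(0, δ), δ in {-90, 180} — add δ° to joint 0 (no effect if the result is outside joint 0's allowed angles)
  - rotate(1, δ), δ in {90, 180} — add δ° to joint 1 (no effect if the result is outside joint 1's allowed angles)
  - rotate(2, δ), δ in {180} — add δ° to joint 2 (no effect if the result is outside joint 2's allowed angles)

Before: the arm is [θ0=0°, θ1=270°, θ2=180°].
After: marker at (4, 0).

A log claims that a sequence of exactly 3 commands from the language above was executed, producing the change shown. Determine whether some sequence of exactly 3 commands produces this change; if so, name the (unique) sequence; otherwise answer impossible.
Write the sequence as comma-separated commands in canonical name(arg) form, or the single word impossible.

rotate(1, 90), rotate(1, 90), rotate(1, 90)

begin: [θ0=0°, θ1=270°, θ2=180°]
step 1 (rotate(1, 90)): [θ0=0°, θ1=0°, θ2=180°]
step 2 (rotate(1, 90)): [θ0=0°, θ1=90°, θ2=180°]
step 3 (rotate(1, 90)): [θ0=0°, θ1=180°, θ2=180°]
uniquely the one of 125 3-step routes that fits.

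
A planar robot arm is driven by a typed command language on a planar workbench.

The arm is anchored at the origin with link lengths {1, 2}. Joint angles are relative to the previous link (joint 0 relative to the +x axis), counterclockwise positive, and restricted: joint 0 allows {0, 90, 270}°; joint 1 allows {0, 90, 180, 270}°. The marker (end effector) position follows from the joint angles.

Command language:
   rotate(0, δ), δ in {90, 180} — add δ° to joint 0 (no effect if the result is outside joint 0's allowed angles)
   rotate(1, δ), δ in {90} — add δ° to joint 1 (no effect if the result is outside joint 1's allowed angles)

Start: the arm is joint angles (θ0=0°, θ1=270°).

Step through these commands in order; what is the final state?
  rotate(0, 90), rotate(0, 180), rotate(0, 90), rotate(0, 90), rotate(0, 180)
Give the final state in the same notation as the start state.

joint angles (θ0=270°, θ1=270°)

begin: joint angles (θ0=0°, θ1=270°)
1. rotate(0, 90) → joint angles (θ0=90°, θ1=270°)
2. rotate(0, 180) → joint angles (θ0=270°, θ1=270°)
3. rotate(0, 90) → joint angles (θ0=0°, θ1=270°)
4. rotate(0, 90) → joint angles (θ0=90°, θ1=270°)
5. rotate(0, 180) → joint angles (θ0=270°, θ1=270°)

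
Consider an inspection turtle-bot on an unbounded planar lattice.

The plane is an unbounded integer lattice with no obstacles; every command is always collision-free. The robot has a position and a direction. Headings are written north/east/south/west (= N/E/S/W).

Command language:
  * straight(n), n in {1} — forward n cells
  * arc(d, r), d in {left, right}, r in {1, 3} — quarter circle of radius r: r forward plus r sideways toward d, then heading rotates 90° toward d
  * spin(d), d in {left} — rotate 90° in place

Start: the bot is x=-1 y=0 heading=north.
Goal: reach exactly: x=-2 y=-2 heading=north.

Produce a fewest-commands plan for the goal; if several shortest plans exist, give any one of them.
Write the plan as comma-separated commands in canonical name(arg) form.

straight(1), spin(left), arc(left, 3), arc(left, 1), arc(left, 1)

t0: x=-1 y=0 heading=north
[1] after straight(1): x=-1 y=1 heading=north
[2] after spin(left): x=-1 y=1 heading=west
[3] after arc(left, 3): x=-4 y=-2 heading=south
[4] after arc(left, 1): x=-3 y=-3 heading=east
[5] after arc(left, 1): x=-2 y=-2 heading=north
minimal: 5 command(s), checked below 5.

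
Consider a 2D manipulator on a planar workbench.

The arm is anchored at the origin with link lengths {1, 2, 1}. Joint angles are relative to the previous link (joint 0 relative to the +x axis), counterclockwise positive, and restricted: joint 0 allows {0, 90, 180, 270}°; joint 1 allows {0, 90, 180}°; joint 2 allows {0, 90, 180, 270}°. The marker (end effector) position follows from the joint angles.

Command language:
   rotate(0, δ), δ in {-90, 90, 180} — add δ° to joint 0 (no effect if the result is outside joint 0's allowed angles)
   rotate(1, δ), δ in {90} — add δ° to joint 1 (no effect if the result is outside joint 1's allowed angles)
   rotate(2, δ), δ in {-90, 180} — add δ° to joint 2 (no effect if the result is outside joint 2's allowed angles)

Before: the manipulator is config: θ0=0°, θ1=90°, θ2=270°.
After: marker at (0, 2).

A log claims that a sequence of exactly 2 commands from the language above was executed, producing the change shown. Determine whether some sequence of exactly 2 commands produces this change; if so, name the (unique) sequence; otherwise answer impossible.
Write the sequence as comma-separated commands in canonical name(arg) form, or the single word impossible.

rotate(2, -90), rotate(2, -90)

start: config: θ0=0°, θ1=90°, θ2=270°
[1] after rotate(2, -90): config: θ0=0°, θ1=90°, θ2=180°
[2] after rotate(2, -90): config: θ0=0°, θ1=90°, θ2=90°
no other 2-command option fits: unique.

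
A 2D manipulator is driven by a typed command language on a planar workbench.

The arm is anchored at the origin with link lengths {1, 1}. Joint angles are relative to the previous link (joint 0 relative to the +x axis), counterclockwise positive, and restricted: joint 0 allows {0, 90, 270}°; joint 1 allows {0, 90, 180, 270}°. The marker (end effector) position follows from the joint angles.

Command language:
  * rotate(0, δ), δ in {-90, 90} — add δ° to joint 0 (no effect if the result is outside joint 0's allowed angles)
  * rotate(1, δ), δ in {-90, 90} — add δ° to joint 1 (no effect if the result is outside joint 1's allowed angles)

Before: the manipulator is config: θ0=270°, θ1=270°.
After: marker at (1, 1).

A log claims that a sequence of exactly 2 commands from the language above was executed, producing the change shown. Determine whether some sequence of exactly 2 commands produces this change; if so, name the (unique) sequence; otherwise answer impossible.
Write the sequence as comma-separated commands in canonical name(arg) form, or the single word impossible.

initial: config: θ0=270°, θ1=270°
1. rotate(0, 90) → config: θ0=0°, θ1=270°
2. rotate(0, 90) → config: θ0=90°, θ1=270°
no other 2-command option fits: unique.

rotate(0, 90), rotate(0, 90)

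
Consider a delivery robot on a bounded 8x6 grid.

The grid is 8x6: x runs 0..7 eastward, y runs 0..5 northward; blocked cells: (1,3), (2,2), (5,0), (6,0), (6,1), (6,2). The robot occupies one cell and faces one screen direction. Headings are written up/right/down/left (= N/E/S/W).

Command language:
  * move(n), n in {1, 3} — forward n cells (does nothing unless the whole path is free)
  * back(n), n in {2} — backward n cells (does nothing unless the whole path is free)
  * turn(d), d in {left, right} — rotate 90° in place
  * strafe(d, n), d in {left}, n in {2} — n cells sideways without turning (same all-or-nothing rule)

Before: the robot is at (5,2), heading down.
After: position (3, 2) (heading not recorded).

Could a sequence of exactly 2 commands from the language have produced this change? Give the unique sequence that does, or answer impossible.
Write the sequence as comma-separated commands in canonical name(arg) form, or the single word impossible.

key: running back(2) before turn(left) would end elsewhere — order is forced
t0: at (5,2), heading down
1. turn(left) → at (5,2), heading right
2. back(2) → at (3,2), heading right
no rival 2-sequence matches.

turn(left), back(2)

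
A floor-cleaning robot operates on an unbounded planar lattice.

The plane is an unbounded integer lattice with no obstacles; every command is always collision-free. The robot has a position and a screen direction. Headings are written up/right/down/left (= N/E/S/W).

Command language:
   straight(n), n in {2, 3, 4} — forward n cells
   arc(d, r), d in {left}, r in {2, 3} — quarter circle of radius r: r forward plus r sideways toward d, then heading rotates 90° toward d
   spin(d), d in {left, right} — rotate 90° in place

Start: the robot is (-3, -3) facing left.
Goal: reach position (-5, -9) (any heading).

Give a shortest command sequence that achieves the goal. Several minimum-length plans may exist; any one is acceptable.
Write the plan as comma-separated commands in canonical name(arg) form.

arc(left, 2), straight(4)

start: (-3, -3) facing left
1. arc(left, 2) → (-5, -5) facing down
2. straight(4) → (-5, -9) facing down
minimal: 2 command(s), checked below 2.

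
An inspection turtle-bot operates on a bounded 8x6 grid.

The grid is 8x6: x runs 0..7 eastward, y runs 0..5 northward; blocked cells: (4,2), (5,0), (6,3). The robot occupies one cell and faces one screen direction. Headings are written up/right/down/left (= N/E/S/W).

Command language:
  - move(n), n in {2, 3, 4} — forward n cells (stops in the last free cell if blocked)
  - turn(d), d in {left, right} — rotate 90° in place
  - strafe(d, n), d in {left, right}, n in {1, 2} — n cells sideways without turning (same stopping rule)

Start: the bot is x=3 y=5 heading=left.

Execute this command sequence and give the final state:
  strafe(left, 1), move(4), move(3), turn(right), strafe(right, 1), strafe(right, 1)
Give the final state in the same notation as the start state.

initial: x=3 y=5 heading=left
step 1 (strafe(left, 1)): x=3 y=4 heading=left
step 2 (move(4)): x=0 y=4 heading=left
step 3 (move(3)): x=0 y=4 heading=left
step 4 (turn(right)): x=0 y=4 heading=up
step 5 (strafe(right, 1)): x=1 y=4 heading=up
step 6 (strafe(right, 1)): x=2 y=4 heading=up

x=2 y=4 heading=up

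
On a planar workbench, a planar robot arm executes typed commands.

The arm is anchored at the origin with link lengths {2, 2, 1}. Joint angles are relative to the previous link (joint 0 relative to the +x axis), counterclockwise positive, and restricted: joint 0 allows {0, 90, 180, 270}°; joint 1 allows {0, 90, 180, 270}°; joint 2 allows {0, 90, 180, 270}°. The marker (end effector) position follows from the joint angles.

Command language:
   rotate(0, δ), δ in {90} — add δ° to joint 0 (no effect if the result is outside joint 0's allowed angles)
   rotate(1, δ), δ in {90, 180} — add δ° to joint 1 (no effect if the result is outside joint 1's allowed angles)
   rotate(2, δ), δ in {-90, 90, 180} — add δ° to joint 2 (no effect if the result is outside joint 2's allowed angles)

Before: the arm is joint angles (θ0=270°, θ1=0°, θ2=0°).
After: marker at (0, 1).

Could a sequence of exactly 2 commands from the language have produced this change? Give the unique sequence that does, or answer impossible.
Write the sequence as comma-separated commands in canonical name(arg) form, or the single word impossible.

start: joint angles (θ0=270°, θ1=0°, θ2=0°)
t=1 rotate(1, 90) ⇒ joint angles (θ0=270°, θ1=90°, θ2=0°)
t=2 rotate(1, 90) ⇒ joint angles (θ0=270°, θ1=180°, θ2=0°)
no rival 2-sequence matches.

rotate(1, 90), rotate(1, 90)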